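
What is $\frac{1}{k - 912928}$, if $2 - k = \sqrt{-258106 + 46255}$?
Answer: $\frac{i}{- 912926 i + 3 \sqrt{23539}} \approx -1.0954 \cdot 10^{-6} + 5.5226 \cdot 10^{-10} i$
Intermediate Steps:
$k = 2 - 3 i \sqrt{23539}$ ($k = 2 - \sqrt{-258106 + 46255} = 2 - \sqrt{-211851} = 2 - 3 i \sqrt{23539} \approx 2.0 - 460.27 i$)
$\frac{1}{k - 912928} = \frac{1}{\left(2 - 3 i \sqrt{23539}\right) - 912928} = \frac{1}{-912926 - 3 i \sqrt{23539}}$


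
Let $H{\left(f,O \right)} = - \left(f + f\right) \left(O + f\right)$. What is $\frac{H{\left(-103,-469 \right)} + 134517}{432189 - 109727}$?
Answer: $\frac{16685}{322462} \approx 0.051743$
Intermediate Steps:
$H{\left(f,O \right)} = - 2 f \left(O + f\right)$
$\frac{H{\left(-103,-469 \right)} + 134517}{432189 - 109727} = \frac{\left(-2\right) \left(-103\right) \left(-469 - 103\right) + 134517}{432189 - 109727} = \frac{\left(-2\right) \left(-103\right) \left(-572\right) + 134517}{322462} = \left(-117832 + 134517\right) \frac{1}{322462} = 16685 \cdot \frac{1}{322462} = \frac{16685}{322462}$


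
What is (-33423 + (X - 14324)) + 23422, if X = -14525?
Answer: -38850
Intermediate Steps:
(-33423 + (X - 14324)) + 23422 = (-33423 + (-14525 - 14324)) + 23422 = (-33423 - 28849) + 23422 = -62272 + 23422 = -38850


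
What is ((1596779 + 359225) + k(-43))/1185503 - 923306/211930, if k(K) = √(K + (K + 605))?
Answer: -340023052599/125621825395 + √519/1185503 ≈ -2.7067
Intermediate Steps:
k(K) = √(605 + 2*K) (k(K) = √(K + (605 + K)) = √(605 + 2*K))
((1596779 + 359225) + k(-43))/1185503 - 923306/211930 = ((1596779 + 359225) + √(605 + 2*(-43)))/1185503 - 923306/211930 = (1956004 + √(605 - 86))*(1/1185503) - 923306*1/211930 = (1956004 + √519)*(1/1185503) - 461653/105965 = (1956004/1185503 + √519/1185503) - 461653/105965 = -340023052599/125621825395 + √519/1185503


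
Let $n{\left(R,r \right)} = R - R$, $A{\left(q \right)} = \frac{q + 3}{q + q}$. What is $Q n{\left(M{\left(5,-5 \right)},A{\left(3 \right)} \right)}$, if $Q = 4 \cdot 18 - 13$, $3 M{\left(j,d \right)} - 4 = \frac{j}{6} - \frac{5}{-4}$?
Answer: $0$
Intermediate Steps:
$A{\left(q \right)} = \frac{3 + q}{2 q}$
$M{\left(j,d \right)} = \frac{7}{4} + \frac{j}{18}$ ($M{\left(j,d \right)} = \frac{4}{3} + \frac{\frac{j}{6} - \frac{5}{-4}}{3} = \frac{4}{3} + \frac{j \frac{1}{6} - - \frac{5}{4}}{3} = \frac{4}{3} + \frac{\frac{j}{6} + \frac{5}{4}}{3} = \frac{4}{3} + \frac{\frac{5}{4} + \frac{j}{6}}{3} = \frac{4}{3} + \left(\frac{5}{12} + \frac{j}{18}\right) = \frac{7}{4} + \frac{j}{18}$)
$n{\left(R,r \right)} = 0$
$Q = 59$ ($Q = 72 - 13 = 59$)
$Q n{\left(M{\left(5,-5 \right)},A{\left(3 \right)} \right)} = 59 \cdot 0 = 0$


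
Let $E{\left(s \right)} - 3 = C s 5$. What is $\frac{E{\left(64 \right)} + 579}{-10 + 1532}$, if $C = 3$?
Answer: $\frac{771}{761} \approx 1.0131$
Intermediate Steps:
$E{\left(s \right)} = 3 + 15 s$ ($E{\left(s \right)} = 3 + 3 s 5 = 3 + 15 s$)
$\frac{E{\left(64 \right)} + 579}{-10 + 1532} = \frac{\left(3 + 15 \cdot 64\right) + 579}{-10 + 1532} = \frac{\left(3 + 960\right) + 579}{1522} = \left(963 + 579\right) \frac{1}{1522} = 1542 \cdot \frac{1}{1522} = \frac{771}{761}$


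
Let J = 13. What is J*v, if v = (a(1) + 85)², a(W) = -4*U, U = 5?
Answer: 54925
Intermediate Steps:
a(W) = -20 (a(W) = -4*5 = -20)
v = 4225 (v = (-20 + 85)² = 65² = 4225)
J*v = 13*4225 = 54925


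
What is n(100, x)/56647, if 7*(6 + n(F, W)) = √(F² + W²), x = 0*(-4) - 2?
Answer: -6/56647 + 2*√2501/396529 ≈ 0.00014632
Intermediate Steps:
x = -2 (x = 0 - 2 = -2)
n(F, W) = -6 + √(F² + W²)/7
n(100, x)/56647 = (-6 + √(100² + (-2)²)/7)/56647 = (-6 + √(10000 + 4)/7)*(1/56647) = (-6 + √10004/7)*(1/56647) = (-6 + (2*√2501)/7)*(1/56647) = (-6 + 2*√2501/7)*(1/56647) = -6/56647 + 2*√2501/396529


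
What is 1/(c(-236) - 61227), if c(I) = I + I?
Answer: -1/61699 ≈ -1.6208e-5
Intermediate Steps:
c(I) = 2*I
1/(c(-236) - 61227) = 1/(2*(-236) - 61227) = 1/(-472 - 61227) = 1/(-61699) = -1/61699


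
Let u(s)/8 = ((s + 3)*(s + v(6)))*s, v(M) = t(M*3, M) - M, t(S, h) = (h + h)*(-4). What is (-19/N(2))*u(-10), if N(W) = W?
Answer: 340480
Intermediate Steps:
t(S, h) = -8*h (t(S, h) = (2*h)*(-4) = -8*h)
v(M) = -9*M (v(M) = -8*M - M = -9*M)
u(s) = 8*s*(-54 + s)*(3 + s) (u(s) = 8*(((s + 3)*(s - 9*6))*s) = 8*(((3 + s)*(s - 54))*s) = 8*(((3 + s)*(-54 + s))*s) = 8*(((-54 + s)*(3 + s))*s) = 8*(s*(-54 + s)*(3 + s)) = 8*s*(-54 + s)*(3 + s))
(-19/N(2))*u(-10) = (-19/2)*(8*(-10)*(-162 + (-10)² - 51*(-10))) = (-19*½)*(8*(-10)*(-162 + 100 + 510)) = -76*(-10)*448 = -19/2*(-35840) = 340480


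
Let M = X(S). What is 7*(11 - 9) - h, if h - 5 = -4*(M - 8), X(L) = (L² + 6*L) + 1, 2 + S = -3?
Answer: -39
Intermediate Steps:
S = -5 (S = -2 - 3 = -5)
X(L) = 1 + L² + 6*L
M = -4 (M = 1 + (-5)² + 6*(-5) = 1 + 25 - 30 = -4)
h = 53 (h = 5 - 4*(-4 - 8) = 5 - 4*(-12) = 5 + 48 = 53)
7*(11 - 9) - h = 7*(11 - 9) - 1*53 = 7*2 - 53 = 14 - 53 = -39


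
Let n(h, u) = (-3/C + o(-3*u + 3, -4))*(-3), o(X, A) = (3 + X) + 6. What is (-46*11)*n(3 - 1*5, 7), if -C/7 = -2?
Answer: -97911/7 ≈ -13987.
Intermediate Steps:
o(X, A) = 9 + X
C = 14 (C = -7*(-2) = 14)
n(h, u) = -495/14 + 9*u (n(h, u) = (-3/14 + (9 + (-3*u + 3)))*(-3) = (-3*1/14 + (9 + (3 - 3*u)))*(-3) = (-3/14 + (12 - 3*u))*(-3) = (165/14 - 3*u)*(-3) = -495/14 + 9*u)
(-46*11)*n(3 - 1*5, 7) = (-46*11)*(-495/14 + 9*7) = -506*(-495/14 + 63) = -506*387/14 = -97911/7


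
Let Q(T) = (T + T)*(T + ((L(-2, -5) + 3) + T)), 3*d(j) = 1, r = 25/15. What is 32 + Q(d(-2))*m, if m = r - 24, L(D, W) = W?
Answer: 1400/27 ≈ 51.852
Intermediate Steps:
r = 5/3 (r = 25*(1/15) = 5/3 ≈ 1.6667)
d(j) = ⅓ (d(j) = (⅓)*1 = ⅓)
Q(T) = 2*T*(-2 + 2*T) (Q(T) = (T + T)*(T + ((-5 + 3) + T)) = (2*T)*(T + (-2 + T)) = (2*T)*(-2 + 2*T) = 2*T*(-2 + 2*T))
m = -67/3 (m = 5/3 - 24 = -67/3 ≈ -22.333)
32 + Q(d(-2))*m = 32 + (4*(⅓)*(-1 + ⅓))*(-67/3) = 32 + (4*(⅓)*(-⅔))*(-67/3) = 32 - 8/9*(-67/3) = 32 + 536/27 = 1400/27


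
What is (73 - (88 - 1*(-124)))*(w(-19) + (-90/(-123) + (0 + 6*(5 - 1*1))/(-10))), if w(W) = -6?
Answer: 218508/205 ≈ 1065.9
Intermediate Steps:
(73 - (88 - 1*(-124)))*(w(-19) + (-90/(-123) + (0 + 6*(5 - 1*1))/(-10))) = (73 - (88 - 1*(-124)))*(-6 + (-90/(-123) + (0 + 6*(5 - 1*1))/(-10))) = (73 - (88 + 124))*(-6 + (-90*(-1/123) + (0 + 6*(5 - 1))*(-1/10))) = (73 - 1*212)*(-6 + (30/41 + (0 + 6*4)*(-1/10))) = (73 - 212)*(-6 + (30/41 + (0 + 24)*(-1/10))) = -139*(-6 + (30/41 + 24*(-1/10))) = -139*(-6 + (30/41 - 12/5)) = -139*(-6 - 342/205) = -139*(-1572/205) = 218508/205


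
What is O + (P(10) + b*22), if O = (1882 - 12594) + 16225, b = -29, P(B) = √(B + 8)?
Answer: 4875 + 3*√2 ≈ 4879.2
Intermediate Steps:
P(B) = √(8 + B)
O = 5513 (O = -10712 + 16225 = 5513)
O + (P(10) + b*22) = 5513 + (√(8 + 10) - 29*22) = 5513 + (√18 - 638) = 5513 + (3*√2 - 638) = 5513 + (-638 + 3*√2) = 4875 + 3*√2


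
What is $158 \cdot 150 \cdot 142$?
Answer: $3365400$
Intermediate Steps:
$158 \cdot 150 \cdot 142 = 23700 \cdot 142 = 3365400$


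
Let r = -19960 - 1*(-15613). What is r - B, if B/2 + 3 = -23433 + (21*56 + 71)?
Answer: 40031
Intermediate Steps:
r = -4347 (r = -19960 + 15613 = -4347)
B = -44378 (B = -6 + 2*(-23433 + (21*56 + 71)) = -6 + 2*(-23433 + (1176 + 71)) = -6 + 2*(-23433 + 1247) = -6 + 2*(-22186) = -6 - 44372 = -44378)
r - B = -4347 - 1*(-44378) = -4347 + 44378 = 40031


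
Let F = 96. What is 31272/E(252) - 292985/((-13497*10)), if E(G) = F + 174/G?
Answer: 3244775443/9965694 ≈ 325.59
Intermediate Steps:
E(G) = 96 + 174/G
31272/E(252) - 292985/((-13497*10)) = 31272/(96 + 174/252) - 292985/((-13497*10)) = 31272/(96 + 174*(1/252)) - 292985/(-134970) = 31272/(96 + 29/42) - 292985*(-1/134970) = 31272/(4061/42) + 5327/2454 = 31272*(42/4061) + 5327/2454 = 1313424/4061 + 5327/2454 = 3244775443/9965694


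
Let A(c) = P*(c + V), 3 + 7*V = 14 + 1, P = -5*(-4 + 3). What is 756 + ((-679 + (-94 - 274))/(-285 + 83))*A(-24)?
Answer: 126162/707 ≈ 178.45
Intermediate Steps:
P = 5 (P = -5*(-1) = 5)
V = 12/7 (V = -3/7 + (14 + 1)/7 = -3/7 + (1/7)*15 = -3/7 + 15/7 = 12/7 ≈ 1.7143)
A(c) = 60/7 + 5*c (A(c) = 5*(c + 12/7) = 5*(12/7 + c) = 60/7 + 5*c)
756 + ((-679 + (-94 - 274))/(-285 + 83))*A(-24) = 756 + ((-679 + (-94 - 274))/(-285 + 83))*(60/7 + 5*(-24)) = 756 + ((-679 - 368)/(-202))*(60/7 - 120) = 756 - 1047*(-1/202)*(-780/7) = 756 + (1047/202)*(-780/7) = 756 - 408330/707 = 126162/707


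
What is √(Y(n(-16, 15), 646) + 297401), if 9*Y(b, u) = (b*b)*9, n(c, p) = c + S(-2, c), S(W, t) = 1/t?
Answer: 3*√8466745/16 ≈ 545.58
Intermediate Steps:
n(c, p) = c + 1/c
Y(b, u) = b² (Y(b, u) = ((b*b)*9)/9 = (b²*9)/9 = (9*b²)/9 = b²)
√(Y(n(-16, 15), 646) + 297401) = √((-16 + 1/(-16))² + 297401) = √((-16 - 1/16)² + 297401) = √((-257/16)² + 297401) = √(66049/256 + 297401) = √(76200705/256) = 3*√8466745/16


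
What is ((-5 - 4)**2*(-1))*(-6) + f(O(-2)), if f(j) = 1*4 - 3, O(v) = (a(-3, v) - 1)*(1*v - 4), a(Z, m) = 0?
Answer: 487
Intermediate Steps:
O(v) = 4 - v (O(v) = (0 - 1)*(1*v - 4) = -(v - 4) = -(-4 + v) = 4 - v)
f(j) = 1 (f(j) = 4 - 3 = 1)
((-5 - 4)**2*(-1))*(-6) + f(O(-2)) = ((-5 - 4)**2*(-1))*(-6) + 1 = ((-9)**2*(-1))*(-6) + 1 = (81*(-1))*(-6) + 1 = -81*(-6) + 1 = 486 + 1 = 487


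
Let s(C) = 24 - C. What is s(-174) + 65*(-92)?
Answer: -5782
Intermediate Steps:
s(-174) + 65*(-92) = (24 - 1*(-174)) + 65*(-92) = (24 + 174) - 5980 = 198 - 5980 = -5782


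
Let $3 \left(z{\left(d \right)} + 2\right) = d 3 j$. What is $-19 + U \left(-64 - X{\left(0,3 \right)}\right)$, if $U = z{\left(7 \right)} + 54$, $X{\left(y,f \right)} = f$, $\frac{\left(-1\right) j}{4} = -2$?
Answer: $-7255$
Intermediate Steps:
$j = 8$ ($j = \left(-4\right) \left(-2\right) = 8$)
$z{\left(d \right)} = -2 + 8 d$ ($z{\left(d \right)} = -2 + \frac{d 3 \cdot 8}{3} = -2 + \frac{3 d 8}{3} = -2 + \frac{24 d}{3} = -2 + 8 d$)
$U = 108$ ($U = \left(-2 + 8 \cdot 7\right) + 54 = \left(-2 + 56\right) + 54 = 54 + 54 = 108$)
$-19 + U \left(-64 - X{\left(0,3 \right)}\right) = -19 + 108 \left(-64 - 3\right) = -19 + 108 \left(-67\right) = -19 - 7236 = -7255$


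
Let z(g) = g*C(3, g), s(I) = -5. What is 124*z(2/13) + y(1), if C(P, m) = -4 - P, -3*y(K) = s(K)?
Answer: -5143/39 ≈ -131.87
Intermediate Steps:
y(K) = 5/3 (y(K) = -⅓*(-5) = 5/3)
z(g) = -7*g (z(g) = g*(-4 - 1*3) = g*(-4 - 3) = g*(-7) = -7*g)
124*z(2/13) + y(1) = 124*(-14/13) + 5/3 = -1736/13 + 5/3 = -5143/39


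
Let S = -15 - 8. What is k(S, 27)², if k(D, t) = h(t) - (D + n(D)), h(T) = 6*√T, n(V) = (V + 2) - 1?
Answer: 2997 + 1620*√3 ≈ 5802.9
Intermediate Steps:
S = -23
n(V) = 1 + V (n(V) = (2 + V) - 1 = 1 + V)
k(D, t) = -1 - 2*D + 6*√t (k(D, t) = 6*√t - (D + (1 + D)) = 6*√t - (1 + 2*D) = 6*√t + (-1 - 2*D) = -1 - 2*D + 6*√t)
k(S, 27)² = (-1 - 2*(-23) + 6*√27)² = (-1 + 46 + 6*(3*√3))² = (-1 + 46 + 18*√3)² = (45 + 18*√3)²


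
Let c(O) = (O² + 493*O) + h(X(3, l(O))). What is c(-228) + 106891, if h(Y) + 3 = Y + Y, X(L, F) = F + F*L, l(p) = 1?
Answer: 46476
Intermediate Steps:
h(Y) = -3 + 2*Y (h(Y) = -3 + (Y + Y) = -3 + 2*Y)
c(O) = 5 + O² + 493*O (c(O) = (O² + 493*O) + (-3 + 2*(1*(1 + 3))) = (O² + 493*O) + (-3 + 2*(1*4)) = (O² + 493*O) + (-3 + 2*4) = (O² + 493*O) + (-3 + 8) = (O² + 493*O) + 5 = 5 + O² + 493*O)
c(-228) + 106891 = (5 + (-228)² + 493*(-228)) + 106891 = (5 + 51984 - 112404) + 106891 = -60415 + 106891 = 46476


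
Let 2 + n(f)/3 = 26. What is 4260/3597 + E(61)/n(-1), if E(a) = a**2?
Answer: 4563719/86328 ≈ 52.865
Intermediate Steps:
n(f) = 72 (n(f) = -6 + 3*26 = -6 + 78 = 72)
4260/3597 + E(61)/n(-1) = 4260/3597 + 61**2/72 = 4260*(1/3597) + 3721*(1/72) = 1420/1199 + 3721/72 = 4563719/86328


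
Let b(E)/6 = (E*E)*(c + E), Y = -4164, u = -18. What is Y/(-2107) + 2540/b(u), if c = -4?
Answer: 43183543/22528044 ≈ 1.9169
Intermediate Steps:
b(E) = 6*E**2*(-4 + E) (b(E) = 6*((E*E)*(-4 + E)) = 6*(E**2*(-4 + E)) = 6*E**2*(-4 + E))
Y/(-2107) + 2540/b(u) = -4164/(-2107) + 2540/((6*(-18)**2*(-4 - 18))) = -4164*(-1/2107) + 2540/((6*324*(-22))) = 4164/2107 + 2540/(-42768) = 4164/2107 + 2540*(-1/42768) = 4164/2107 - 635/10692 = 43183543/22528044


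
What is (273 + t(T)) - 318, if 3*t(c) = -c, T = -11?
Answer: -124/3 ≈ -41.333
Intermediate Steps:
t(c) = -c/3 (t(c) = (-c)/3 = -c/3)
(273 + t(T)) - 318 = (273 - ⅓*(-11)) - 318 = (273 + 11/3) - 318 = 830/3 - 318 = -124/3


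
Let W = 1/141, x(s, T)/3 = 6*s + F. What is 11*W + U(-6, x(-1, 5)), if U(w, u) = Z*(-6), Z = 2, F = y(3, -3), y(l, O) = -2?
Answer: -1681/141 ≈ -11.922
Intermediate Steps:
F = -2
x(s, T) = -6 + 18*s (x(s, T) = 3*(6*s - 2) = 3*(-2 + 6*s) = -6 + 18*s)
W = 1/141 ≈ 0.0070922
U(w, u) = -12 (U(w, u) = 2*(-6) = -12)
11*W + U(-6, x(-1, 5)) = 11*(1/141) - 12 = 11/141 - 12 = -1681/141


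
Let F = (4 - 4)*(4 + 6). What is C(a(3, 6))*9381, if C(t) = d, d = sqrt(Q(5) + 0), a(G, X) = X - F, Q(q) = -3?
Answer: 9381*I*sqrt(3) ≈ 16248.0*I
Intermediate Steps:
F = 0 (F = 0*10 = 0)
a(G, X) = X (a(G, X) = X - 1*0 = X + 0 = X)
d = I*sqrt(3) (d = sqrt(-3 + 0) = sqrt(-3) = I*sqrt(3) ≈ 1.732*I)
C(t) = I*sqrt(3)
C(a(3, 6))*9381 = (I*sqrt(3))*9381 = 9381*I*sqrt(3)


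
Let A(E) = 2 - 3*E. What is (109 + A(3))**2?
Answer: 10404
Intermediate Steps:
(109 + A(3))**2 = (109 + (2 - 3*3))**2 = (109 + (2 - 9))**2 = (109 - 7)**2 = 102**2 = 10404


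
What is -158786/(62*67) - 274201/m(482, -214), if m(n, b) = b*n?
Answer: -7619713687/214238396 ≈ -35.567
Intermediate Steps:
-158786/(62*67) - 274201/m(482, -214) = -158786/(62*67) - 274201/((-214*482)) = -158786/4154 - 274201/(-103148) = -158786*1/4154 - 274201*(-1/103148) = -79393/2077 + 274201/103148 = -7619713687/214238396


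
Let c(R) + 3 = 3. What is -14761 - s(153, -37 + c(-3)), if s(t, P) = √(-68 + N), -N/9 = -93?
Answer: -14761 - √769 ≈ -14789.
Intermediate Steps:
N = 837 (N = -9*(-93) = 837)
c(R) = 0 (c(R) = -3 + 3 = 0)
s(t, P) = √769 (s(t, P) = √(-68 + 837) = √769)
-14761 - s(153, -37 + c(-3)) = -14761 - √769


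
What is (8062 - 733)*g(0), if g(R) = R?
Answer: 0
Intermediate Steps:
(8062 - 733)*g(0) = (8062 - 733)*0 = 7329*0 = 0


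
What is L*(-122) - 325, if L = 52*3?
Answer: -19357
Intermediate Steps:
L = 156
L*(-122) - 325 = 156*(-122) - 325 = -19032 - 325 = -19357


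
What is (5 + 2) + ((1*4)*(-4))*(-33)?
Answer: 535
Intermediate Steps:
(5 + 2) + ((1*4)*(-4))*(-33) = 7 + (4*(-4))*(-33) = 7 - 16*(-33) = 7 + 528 = 535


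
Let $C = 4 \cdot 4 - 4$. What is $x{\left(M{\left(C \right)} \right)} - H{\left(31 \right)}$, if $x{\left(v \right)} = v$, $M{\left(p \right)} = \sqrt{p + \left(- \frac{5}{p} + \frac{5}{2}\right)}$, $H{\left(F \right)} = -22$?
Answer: $22 + \frac{13 \sqrt{3}}{6} \approx 25.753$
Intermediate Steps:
$C = 12$ ($C = 16 - 4 = 12$)
$M{\left(p \right)} = \sqrt{\frac{5}{2} + p - \frac{5}{p}}$ ($M{\left(p \right)} = \sqrt{p + \left(- \frac{5}{p} + 5 \cdot \frac{1}{2}\right)} = \sqrt{p + \left(- \frac{5}{p} + \frac{5}{2}\right)} = \sqrt{p + \left(\frac{5}{2} - \frac{5}{p}\right)} = \sqrt{\frac{5}{2} + p - \frac{5}{p}}$)
$x{\left(M{\left(C \right)} \right)} - H{\left(31 \right)} = \frac{\sqrt{10 - \frac{20}{12} + 4 \cdot 12}}{2} - -22 = \frac{\sqrt{10 - \frac{5}{3} + 48}}{2} + 22 = \frac{\sqrt{\frac{169}{3}}}{2} + 22 = \frac{\frac{13}{3} \sqrt{3}}{2} + 22 = \frac{13 \sqrt{3}}{6} + 22 = 22 + \frac{13 \sqrt{3}}{6}$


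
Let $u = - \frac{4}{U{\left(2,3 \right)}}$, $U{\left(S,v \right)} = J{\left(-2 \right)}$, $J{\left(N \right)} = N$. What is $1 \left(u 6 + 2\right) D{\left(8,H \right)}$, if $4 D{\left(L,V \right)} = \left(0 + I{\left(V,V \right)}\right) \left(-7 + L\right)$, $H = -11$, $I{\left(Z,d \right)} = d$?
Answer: $- \frac{77}{2} \approx -38.5$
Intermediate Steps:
$U{\left(S,v \right)} = -2$
$D{\left(L,V \right)} = \frac{V \left(-7 + L\right)}{4}$ ($D{\left(L,V \right)} = \frac{\left(0 + V\right) \left(-7 + L\right)}{4} = \frac{V \left(-7 + L\right)}{4}$)
$u = 2$ ($u = - \frac{4}{-2} = \left(-4\right) \left(- \frac{1}{2}\right) = 2$)
$1 \left(u 6 + 2\right) D{\left(8,H \right)} = 1 \left(2 \cdot 6 + 2\right) \frac{1}{4} \left(-11\right) \left(-7 + 8\right) = 1 \left(12 + 2\right) \frac{1}{4} \left(-11\right) 1 = 1 \cdot 14 \left(- \frac{11}{4}\right) = 14 \left(- \frac{11}{4}\right) = - \frac{77}{2}$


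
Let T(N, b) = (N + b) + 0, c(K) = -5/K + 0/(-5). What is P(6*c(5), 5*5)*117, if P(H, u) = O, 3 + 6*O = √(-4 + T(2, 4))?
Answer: -117/2 + 39*√2/2 ≈ -30.923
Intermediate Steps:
c(K) = -5/K (c(K) = -5/K + 0*(-⅕) = -5/K + 0 = -5/K)
T(N, b) = N + b
O = -½ + √2/6 (O = -½ + √(-4 + (2 + 4))/6 = -½ + √(-4 + 6)/6 = -½ + √2/6 ≈ -0.26430)
P(H, u) = -½ + √2/6
P(6*c(5), 5*5)*117 = (-½ + √2/6)*117 = -117/2 + 39*√2/2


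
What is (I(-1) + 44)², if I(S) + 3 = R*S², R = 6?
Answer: 2209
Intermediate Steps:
I(S) = -3 + 6*S²
(I(-1) + 44)² = ((-3 + 6*(-1)²) + 44)² = ((-3 + 6*1) + 44)² = ((-3 + 6) + 44)² = (3 + 44)² = 47² = 2209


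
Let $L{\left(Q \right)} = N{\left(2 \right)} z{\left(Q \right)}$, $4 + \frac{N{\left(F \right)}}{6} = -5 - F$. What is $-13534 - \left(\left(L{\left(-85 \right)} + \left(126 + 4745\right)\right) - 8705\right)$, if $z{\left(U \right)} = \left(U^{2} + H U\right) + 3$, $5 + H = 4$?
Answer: $472958$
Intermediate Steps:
$H = -1$ ($H = -5 + 4 = -1$)
$N{\left(F \right)} = -54 - 6 F$ ($N{\left(F \right)} = -24 + 6 \left(-5 - F\right) = -24 - \left(30 + 6 F\right) = -54 - 6 F$)
$z{\left(U \right)} = 3 + U^{2} - U$ ($z{\left(U \right)} = \left(U^{2} - U\right) + 3 = 3 + U^{2} - U$)
$L{\left(Q \right)} = -198 - 66 Q^{2} + 66 Q$ ($L{\left(Q \right)} = \left(-54 - 12\right) \left(3 + Q^{2} - Q\right) = - 66 \left(3 + Q^{2} - Q\right) = -198 - 66 Q^{2} + 66 Q$)
$-13534 - \left(\left(L{\left(-85 \right)} + \left(126 + 4745\right)\right) - 8705\right) = -13534 - \left(\left(\left(-198 - 66 \left(-85\right)^{2} + 66 \left(-85\right)\right) + \left(126 + 4745\right)\right) - 8705\right) = -13534 - \left(\left(\left(-198 - 476850 - 5610\right) + 4871\right) - 8705\right) = -13534 - \left(\left(-482658 + 4871\right) - 8705\right) = -13534 - \left(-477787 - 8705\right) = -13534 - -486492 = -13534 + 486492 = 472958$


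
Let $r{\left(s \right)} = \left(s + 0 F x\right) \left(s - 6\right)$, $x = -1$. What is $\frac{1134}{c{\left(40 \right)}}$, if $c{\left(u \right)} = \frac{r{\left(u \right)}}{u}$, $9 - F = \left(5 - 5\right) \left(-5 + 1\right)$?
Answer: $\frac{567}{17} \approx 33.353$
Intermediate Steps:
$F = 9$ ($F = 9 - \left(5 - 5\right) \left(-5 + 1\right) = 9 - 0 \left(-4\right) = 9 - 0 = 9 + 0 = 9$)
$r{\left(s \right)} = s \left(-6 + s\right)$ ($r{\left(s \right)} = \left(s + 0 \cdot 9 \left(-1\right)\right) \left(s - 6\right) = \left(s + 0 \left(-1\right)\right) \left(-6 + s\right) = \left(s + 0\right) \left(-6 + s\right) = s \left(-6 + s\right)$)
$c{\left(u \right)} = -6 + u$ ($c{\left(u \right)} = \frac{u \left(-6 + u\right)}{u} = -6 + u$)
$\frac{1134}{c{\left(40 \right)}} = \frac{1134}{-6 + 40} = \frac{1134}{34} = 1134 \cdot \frac{1}{34} = \frac{567}{17}$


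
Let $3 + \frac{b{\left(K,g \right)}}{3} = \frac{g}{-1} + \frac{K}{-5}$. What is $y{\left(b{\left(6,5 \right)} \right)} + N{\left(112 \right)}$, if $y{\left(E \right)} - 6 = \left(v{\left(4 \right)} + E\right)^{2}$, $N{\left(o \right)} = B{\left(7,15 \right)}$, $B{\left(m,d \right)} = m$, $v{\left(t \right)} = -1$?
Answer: $\frac{20774}{25} \approx 830.96$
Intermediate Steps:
$b{\left(K,g \right)} = -9 - 3 g - \frac{3 K}{5}$ ($b{\left(K,g \right)} = -9 + 3 \left(\frac{g}{-1} + \frac{K}{-5}\right) = -9 + 3 \left(g \left(-1\right) + K \left(- \frac{1}{5}\right)\right) = -9 + 3 \left(- g - \frac{K}{5}\right) = -9 - \left(3 g + \frac{3 K}{5}\right) = -9 - 3 g - \frac{3 K}{5}$)
$N{\left(o \right)} = 7$
$y{\left(E \right)} = 6 + \left(-1 + E\right)^{2}$
$y{\left(b{\left(6,5 \right)} \right)} + N{\left(112 \right)} = \left(6 + \left(-1 - \frac{138}{5}\right)^{2}\right) + 7 = \left(6 + \left(- \frac{143}{5}\right)^{2}\right) + 7 = \left(6 + \frac{20449}{25}\right) + 7 = \frac{20599}{25} + 7 = \frac{20774}{25}$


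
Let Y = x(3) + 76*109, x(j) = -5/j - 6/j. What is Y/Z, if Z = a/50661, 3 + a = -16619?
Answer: -419489967/16622 ≈ -25237.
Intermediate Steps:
a = -16622 (a = -3 - 16619 = -16622)
x(j) = -11/j
Z = -16622/50661 ≈ -0.32810
Y = 24841/3 (Y = -11/3 + 76*109 = -11*1/3 + 8284 = -11/3 + 8284 = 24841/3 ≈ 8280.3)
Y/Z = 24841/(3*(-16622/50661)) = (24841/3)*(-50661/16622) = -419489967/16622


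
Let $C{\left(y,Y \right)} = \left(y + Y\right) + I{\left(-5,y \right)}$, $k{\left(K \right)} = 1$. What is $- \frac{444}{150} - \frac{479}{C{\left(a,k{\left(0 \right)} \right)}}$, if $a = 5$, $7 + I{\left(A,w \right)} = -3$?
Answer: $\frac{11679}{100} \approx 116.79$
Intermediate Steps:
$I{\left(A,w \right)} = -10$ ($I{\left(A,w \right)} = -7 - 3 = -10$)
$C{\left(y,Y \right)} = -10 + Y + y$ ($C{\left(y,Y \right)} = \left(y + Y\right) - 10 = \left(Y + y\right) - 10 = -10 + Y + y$)
$- \frac{444}{150} - \frac{479}{C{\left(a,k{\left(0 \right)} \right)}} = - \frac{444}{150} - \frac{479}{-10 + 1 + 5} = \left(-444\right) \frac{1}{150} - \frac{479}{-4} = - \frac{74}{25} - - \frac{479}{4} = - \frac{74}{25} + \frac{479}{4} = \frac{11679}{100}$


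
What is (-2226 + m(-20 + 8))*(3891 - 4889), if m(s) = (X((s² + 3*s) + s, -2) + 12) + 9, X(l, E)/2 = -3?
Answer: 2206578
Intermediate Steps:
X(l, E) = -6 (X(l, E) = 2*(-3) = -6)
m(s) = 15 (m(s) = (-6 + 12) + 9 = 6 + 9 = 15)
(-2226 + m(-20 + 8))*(3891 - 4889) = (-2226 + 15)*(3891 - 4889) = -2211*(-998) = 2206578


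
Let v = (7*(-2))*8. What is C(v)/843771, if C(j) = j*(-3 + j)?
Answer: 12880/843771 ≈ 0.015265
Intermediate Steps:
v = -112 (v = -14*8 = -112)
C(v)/843771 = -112*(-3 - 112)/843771 = -112*(-115)*(1/843771) = 12880*(1/843771) = 12880/843771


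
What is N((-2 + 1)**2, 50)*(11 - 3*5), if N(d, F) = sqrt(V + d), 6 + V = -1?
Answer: -4*I*sqrt(6) ≈ -9.798*I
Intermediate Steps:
V = -7 (V = -6 - 1 = -7)
N(d, F) = sqrt(-7 + d)
N((-2 + 1)**2, 50)*(11 - 3*5) = sqrt(-7 + (-2 + 1)**2)*(11 - 3*5) = sqrt(-7 + (-1)**2)*(11 - 15) = sqrt(-7 + 1)*(-4) = sqrt(-6)*(-4) = (I*sqrt(6))*(-4) = -4*I*sqrt(6)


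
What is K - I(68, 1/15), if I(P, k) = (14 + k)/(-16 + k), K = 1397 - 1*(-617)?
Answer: 481557/239 ≈ 2014.9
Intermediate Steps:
K = 2014 (K = 1397 + 617 = 2014)
I(P, k) = (14 + k)/(-16 + k)
K - I(68, 1/15) = 2014 - (14 + 1/15)/(-16 + 1/15) = 2014 - 211/((-239/15)*15) = 2014 - (-15)*211/(239*15) = 2014 - 1*(-211/239) = 2014 + 211/239 = 481557/239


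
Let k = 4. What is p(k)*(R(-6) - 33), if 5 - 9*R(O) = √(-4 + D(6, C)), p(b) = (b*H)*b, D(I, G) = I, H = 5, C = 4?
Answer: -23360/9 - 80*√2/9 ≈ -2608.1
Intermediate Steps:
p(b) = 5*b² (p(b) = (b*5)*b = (5*b)*b = 5*b²)
R(O) = 5/9 - √2/9 (R(O) = 5/9 - √(-4 + 6)/9 = 5/9 - √2/9)
p(k)*(R(-6) - 33) = (5*4²)*((5/9 - √2/9) - 33) = (5*16)*(-292/9 - √2/9) = 80*(-292/9 - √2/9) = -23360/9 - 80*√2/9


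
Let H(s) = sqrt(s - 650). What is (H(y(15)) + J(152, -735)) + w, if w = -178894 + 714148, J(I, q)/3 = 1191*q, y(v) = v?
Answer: -2090901 + I*sqrt(635) ≈ -2.0909e+6 + 25.199*I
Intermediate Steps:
H(s) = sqrt(-650 + s)
J(I, q) = 3573*q (J(I, q) = 3*(1191*q) = 3573*q)
w = 535254
(H(y(15)) + J(152, -735)) + w = (sqrt(-650 + 15) + 3573*(-735)) + 535254 = (sqrt(-635) - 2626155) + 535254 = (I*sqrt(635) - 2626155) + 535254 = (-2626155 + I*sqrt(635)) + 535254 = -2090901 + I*sqrt(635)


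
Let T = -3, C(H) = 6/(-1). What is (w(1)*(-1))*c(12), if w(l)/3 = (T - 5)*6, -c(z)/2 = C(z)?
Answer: 1728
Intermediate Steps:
C(H) = -6 (C(H) = 6*(-1) = -6)
c(z) = 12 (c(z) = -2*(-6) = 12)
w(l) = -144 (w(l) = 3*((-3 - 5)*6) = 3*(-8*6) = 3*(-48) = -144)
(w(1)*(-1))*c(12) = -144*(-1)*12 = 144*12 = 1728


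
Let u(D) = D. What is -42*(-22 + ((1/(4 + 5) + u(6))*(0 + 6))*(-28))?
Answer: 44044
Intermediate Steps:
-42*(-22 + ((1/(4 + 5) + u(6))*(0 + 6))*(-28)) = -42*(-22 + ((1/(4 + 5) + 6)*(0 + 6))*(-28)) = -42*(-22 + ((1/9 + 6)*6)*(-28)) = -42*(-22 + ((⅑ + 6)*6)*(-28)) = -42*(-22 + ((55/9)*6)*(-28)) = -42*(-22 + (110/3)*(-28)) = -42*(-22 - 3080/3) = -42*(-3146/3) = 44044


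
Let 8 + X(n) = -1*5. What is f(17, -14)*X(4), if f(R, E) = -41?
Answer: 533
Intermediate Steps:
X(n) = -13 (X(n) = -8 - 1*5 = -8 - 5 = -13)
f(17, -14)*X(4) = -41*(-13) = 533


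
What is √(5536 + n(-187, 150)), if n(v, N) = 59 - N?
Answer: 33*√5 ≈ 73.790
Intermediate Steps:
√(5536 + n(-187, 150)) = √(5536 + (59 - 1*150)) = √(5536 + (59 - 150)) = √(5536 - 91) = √5445 = 33*√5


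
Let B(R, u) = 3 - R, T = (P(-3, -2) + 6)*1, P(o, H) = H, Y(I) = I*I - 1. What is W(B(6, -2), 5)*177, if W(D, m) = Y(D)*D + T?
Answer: -3540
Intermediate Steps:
Y(I) = -1 + I**2 (Y(I) = I**2 - 1 = -1 + I**2)
T = 4 (T = (-2 + 6)*1 = 4*1 = 4)
W(D, m) = 4 + D*(-1 + D**2) (W(D, m) = (-1 + D**2)*D + 4 = D*(-1 + D**2) + 4 = 4 + D*(-1 + D**2))
W(B(6, -2), 5)*177 = (4 + (3 - 1*6)**3 - (3 - 1*6))*177 = (4 + (3 - 6)**3 - (3 - 6))*177 = (4 + (-3)**3 - 1*(-3))*177 = (4 - 27 + 3)*177 = -20*177 = -3540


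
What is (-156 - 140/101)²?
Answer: 252682816/10201 ≈ 24770.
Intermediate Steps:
(-156 - 140/101)² = (-15896/101)² = 252682816/10201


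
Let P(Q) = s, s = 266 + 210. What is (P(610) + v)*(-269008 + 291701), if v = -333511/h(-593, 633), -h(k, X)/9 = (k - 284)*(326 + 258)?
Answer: 49783771803293/4609512 ≈ 1.0800e+7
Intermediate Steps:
s = 476
h(k, X) = 1492704 - 5256*k (h(k, X) = -9*(k - 284)*(326 + 258) = -9*(-284 + k)*584 = -9*(-165856 + 584*k) = 1492704 - 5256*k)
P(Q) = 476
v = -333511/4609512 (v = -333511/(1492704 - 5256*(-593)) = -333511/(1492704 + 3116808) = -333511/4609512 ≈ -0.072353)
(P(610) + v)*(-269008 + 291701) = (476 - 333511/4609512)*(-269008 + 291701) = (2193794201/4609512)*22693 = 49783771803293/4609512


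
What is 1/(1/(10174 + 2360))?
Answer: 12534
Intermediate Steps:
1/(1/(10174 + 2360)) = 1/(1/12534) = 12534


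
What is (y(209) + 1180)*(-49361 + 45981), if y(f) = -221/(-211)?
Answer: -842299380/211 ≈ -3.9919e+6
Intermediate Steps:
y(f) = 221/211 (y(f) = -221*(-1/211) = 221/211)
(y(209) + 1180)*(-49361 + 45981) = (221/211 + 1180)*(-49361 + 45981) = (249201/211)*(-3380) = -842299380/211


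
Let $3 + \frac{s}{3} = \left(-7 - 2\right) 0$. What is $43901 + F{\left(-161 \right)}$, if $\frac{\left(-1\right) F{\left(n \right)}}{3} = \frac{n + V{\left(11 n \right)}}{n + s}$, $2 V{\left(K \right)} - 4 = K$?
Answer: $\frac{14920073}{340} \approx 43883.0$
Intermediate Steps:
$V{\left(K \right)} = 2 + \frac{K}{2}$
$s = -9$ ($s = -9 + 3 \left(-7 - 2\right) 0 = -9 + 3 \left(\left(-9\right) 0\right) = -9 + 3 \cdot 0 = -9 + 0 = -9$)
$F{\left(n \right)} = - \frac{3 \left(2 + \frac{13 n}{2}\right)}{-9 + n}$ ($F{\left(n \right)} = - 3 \frac{n + \left(2 + \frac{11 n}{2}\right)}{n - 9} = - 3 \frac{n + \left(2 + \frac{11 n}{2}\right)}{-9 + n} = - 3 \frac{2 + \frac{13 n}{2}}{-9 + n} = - \frac{3 \left(2 + \frac{13 n}{2}\right)}{-9 + n}$)
$43901 + F{\left(-161 \right)} = 43901 + \frac{3 \left(-4 - -2093\right)}{2 \left(-9 - 161\right)} = 43901 + \frac{3 \left(-4 + 2093\right)}{2 \left(-170\right)} = 43901 + \frac{3}{2} \left(- \frac{1}{170}\right) 2089 = 43901 - \frac{6267}{340} = \frac{14920073}{340}$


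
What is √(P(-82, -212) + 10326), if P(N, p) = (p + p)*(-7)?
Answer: 17*√46 ≈ 115.30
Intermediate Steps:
P(N, p) = -14*p (P(N, p) = (2*p)*(-7) = -14*p)
√(P(-82, -212) + 10326) = √(-14*(-212) + 10326) = √(2968 + 10326) = √13294 = 17*√46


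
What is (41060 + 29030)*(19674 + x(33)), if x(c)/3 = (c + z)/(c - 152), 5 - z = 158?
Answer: 164120360940/119 ≈ 1.3792e+9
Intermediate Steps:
z = -153 (z = 5 - 1*158 = 5 - 158 = -153)
x(c) = 3*(-153 + c)/(-152 + c) (x(c) = 3*((c - 153)/(c - 152)) = 3*((-153 + c)/(-152 + c)) = 3*(-153 + c)/(-152 + c))
(41060 + 29030)*(19674 + x(33)) = (41060 + 29030)*(19674 + 3*(-153 + 33)/(-152 + 33)) = 70090*(19674 + 3*(-120)/(-119)) = 70090*(19674 + 3*(-1/119)*(-120)) = 70090*(19674 + 360/119) = 70090*(2341566/119) = 164120360940/119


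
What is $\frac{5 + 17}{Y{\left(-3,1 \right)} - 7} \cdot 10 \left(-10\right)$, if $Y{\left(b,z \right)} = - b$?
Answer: $550$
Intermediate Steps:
$\frac{5 + 17}{Y{\left(-3,1 \right)} - 7} \cdot 10 \left(-10\right) = \frac{5 + 17}{\left(-1\right) \left(-3\right) - 7} \cdot 10 \left(-10\right) = \frac{22}{3 - 7} \cdot 10 \left(-10\right) = \frac{22}{-4} \cdot 10 \left(-10\right) = 22 \left(- \frac{1}{4}\right) 10 \left(-10\right) = \left(- \frac{11}{2}\right) 10 \left(-10\right) = \left(-55\right) \left(-10\right) = 550$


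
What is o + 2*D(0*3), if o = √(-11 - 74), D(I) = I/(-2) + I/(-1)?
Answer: I*√85 ≈ 9.2195*I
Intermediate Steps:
D(I) = -3*I/2 (D(I) = I*(-½) + I*(-1) = -I/2 - I = -3*I/2)
o = I*√85 (o = √(-85) = I*√85 ≈ 9.2195*I)
o + 2*D(0*3) = I*√85 + 2*(-0*3) = I*√85 + 2*(-3/2*0) = I*√85 + 2*0 = I*√85 + 0 = I*√85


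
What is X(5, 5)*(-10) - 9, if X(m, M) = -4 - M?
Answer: 81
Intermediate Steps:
X(5, 5)*(-10) - 9 = (-4 - 1*5)*(-10) - 9 = (-4 - 5)*(-10) - 9 = -9*(-10) - 9 = 90 - 9 = 81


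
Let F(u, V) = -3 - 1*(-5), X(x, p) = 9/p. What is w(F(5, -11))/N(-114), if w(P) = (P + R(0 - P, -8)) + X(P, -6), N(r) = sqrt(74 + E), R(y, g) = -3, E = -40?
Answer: -5*sqrt(34)/68 ≈ -0.42875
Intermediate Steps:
N(r) = sqrt(34) (N(r) = sqrt(74 - 40) = sqrt(34))
F(u, V) = 2 (F(u, V) = -3 + 5 = 2)
w(P) = -9/2 + P (w(P) = (P - 3) + 9/(-6) = (-3 + P) + 9*(-1/6) = (-3 + P) - 3/2 = -9/2 + P)
w(F(5, -11))/N(-114) = (-9/2 + 2)/(sqrt(34)) = -5*sqrt(34)/68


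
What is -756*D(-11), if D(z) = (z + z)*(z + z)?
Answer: -365904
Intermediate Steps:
D(z) = 4*z**2 (D(z) = (2*z)*(2*z) = 4*z**2)
-756*D(-11) = -3024*(-11)**2 = -3024*121 = -756*484 = -365904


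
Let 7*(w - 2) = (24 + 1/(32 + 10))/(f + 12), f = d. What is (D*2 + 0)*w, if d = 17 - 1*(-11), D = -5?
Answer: -24529/1176 ≈ -20.858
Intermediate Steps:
d = 28 (d = 17 + 11 = 28)
f = 28
w = 24529/11760 (w = 2 + ((24 + 1/(32 + 10))/(28 + 12))/7 = 2 + ((24 + 1/42)/40)/7 = 2 + ((24 + 1/42)*(1/40))/7 = 2 + ((1009/42)*(1/40))/7 = 2 + (⅐)*(1009/1680) = 2 + 1009/11760 = 24529/11760 ≈ 2.0858)
(D*2 + 0)*w = (-5*2 + 0)*(24529/11760) = (-10 + 0)*(24529/11760) = -10*24529/11760 = -24529/1176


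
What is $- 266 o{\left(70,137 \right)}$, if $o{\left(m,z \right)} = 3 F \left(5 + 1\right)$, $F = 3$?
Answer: $-14364$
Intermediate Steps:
$o{\left(m,z \right)} = 54$ ($o{\left(m,z \right)} = 3 \cdot 3 \left(5 + 1\right) = 3 \cdot 3 \cdot 6 = 3 \cdot 18 = 54$)
$- 266 o{\left(70,137 \right)} = \left(-266\right) 54 = -14364$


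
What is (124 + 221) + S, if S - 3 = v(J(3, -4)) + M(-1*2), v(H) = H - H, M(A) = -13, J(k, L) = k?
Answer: 335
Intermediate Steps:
v(H) = 0
S = -10 (S = 3 + (0 - 13) = 3 - 13 = -10)
(124 + 221) + S = (124 + 221) - 10 = 345 - 10 = 335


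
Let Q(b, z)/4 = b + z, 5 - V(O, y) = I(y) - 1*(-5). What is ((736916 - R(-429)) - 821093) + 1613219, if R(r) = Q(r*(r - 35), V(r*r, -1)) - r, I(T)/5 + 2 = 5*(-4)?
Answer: 731949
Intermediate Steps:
I(T) = -110 (I(T) = -10 + 5*(5*(-4)) = -10 + 5*(-20) = -10 - 100 = -110)
V(O, y) = 110 (V(O, y) = 5 - (-110 - 1*(-5)) = 5 - (-110 + 5) = 5 - 1*(-105) = 5 + 105 = 110)
Q(b, z) = 4*b + 4*z (Q(b, z) = 4*(b + z) = 4*b + 4*z)
R(r) = 440 - r + 4*r*(-35 + r) (R(r) = (4*(r*(r - 35)) + 4*110) - r = (4*(r*(-35 + r)) + 440) - r = (4*r*(-35 + r) + 440) - r = (440 + 4*r*(-35 + r)) - r = 440 - r + 4*r*(-35 + r))
((736916 - R(-429)) - 821093) + 1613219 = ((736916 - (440 - 1*(-429) + 4*(-429)*(-35 - 429))) - 821093) + 1613219 = ((736916 - (440 + 429 + 4*(-429)*(-464))) - 821093) + 1613219 = ((736916 - (440 + 429 + 796224)) - 821093) + 1613219 = ((736916 - 1*797093) - 821093) + 1613219 = ((736916 - 797093) - 821093) + 1613219 = (-60177 - 821093) + 1613219 = -881270 + 1613219 = 731949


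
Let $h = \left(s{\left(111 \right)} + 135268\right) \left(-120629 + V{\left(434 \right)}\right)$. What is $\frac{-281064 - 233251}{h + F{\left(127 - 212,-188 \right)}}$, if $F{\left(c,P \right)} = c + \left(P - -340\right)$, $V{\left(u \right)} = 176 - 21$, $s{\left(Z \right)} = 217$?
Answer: $\frac{514315}{16322419823} \approx 3.151 \cdot 10^{-5}$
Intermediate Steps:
$V{\left(u \right)} = 155$
$F{\left(c,P \right)} = 340 + P + c$ ($F{\left(c,P \right)} = c + \left(P + 340\right) = c + \left(340 + P\right) = 340 + P + c$)
$h = -16322419890$ ($h = \left(217 + 135268\right) \left(-120629 + 155\right) = 135485 \left(-120474\right) = -16322419890$)
$\frac{-281064 - 233251}{h + F{\left(127 - 212,-188 \right)}} = \frac{-281064 - 233251}{-16322419890 + \left(340 - 188 + \left(127 - 212\right)\right)} = - \frac{514315}{-16322419890 + \left(340 - 188 + \left(127 - 212\right)\right)} = - \frac{514315}{-16322419890 - -67} = - \frac{514315}{-16322419890 + 67} = - \frac{514315}{-16322419823} = \left(-514315\right) \left(- \frac{1}{16322419823}\right) = \frac{514315}{16322419823}$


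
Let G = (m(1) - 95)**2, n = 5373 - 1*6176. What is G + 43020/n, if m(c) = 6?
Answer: 6317543/803 ≈ 7867.4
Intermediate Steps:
n = -803 (n = 5373 - 6176 = -803)
G = 7921 (G = (6 - 95)**2 = (-89)**2 = 7921)
G + 43020/n = 7921 + 43020/(-803) = 7921 + 43020*(-1/803) = 7921 - 43020/803 = 6317543/803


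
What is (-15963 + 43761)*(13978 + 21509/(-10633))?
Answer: 4130965293870/10633 ≈ 3.8850e+8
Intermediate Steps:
(-15963 + 43761)*(13978 + 21509/(-10633)) = 27798*(13978 + 21509*(-1/10633)) = 27798*(13978 - 21509/10633) = 27798*(148606565/10633) = 4130965293870/10633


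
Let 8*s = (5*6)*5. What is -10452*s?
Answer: -195975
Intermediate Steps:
s = 75/4 (s = ((5*6)*5)/8 = (30*5)/8 = (⅛)*150 = 75/4 ≈ 18.750)
-10452*s = -10452*75/4 = -195975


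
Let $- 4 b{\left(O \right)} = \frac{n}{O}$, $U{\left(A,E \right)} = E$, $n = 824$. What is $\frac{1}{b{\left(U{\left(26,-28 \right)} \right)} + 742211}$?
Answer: $\frac{14}{10391057} \approx 1.3473 \cdot 10^{-6}$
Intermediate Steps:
$b{\left(O \right)} = - \frac{206}{O}$ ($b{\left(O \right)} = - \frac{824 \frac{1}{O}}{4} = - \frac{206}{O}$)
$\frac{1}{b{\left(U{\left(26,-28 \right)} \right)} + 742211} = \frac{1}{- \frac{206}{-28} + 742211} = \frac{1}{\left(-206\right) \left(- \frac{1}{28}\right) + 742211} = \frac{1}{\frac{103}{14} + 742211} = \frac{1}{\frac{10391057}{14}} = \frac{14}{10391057}$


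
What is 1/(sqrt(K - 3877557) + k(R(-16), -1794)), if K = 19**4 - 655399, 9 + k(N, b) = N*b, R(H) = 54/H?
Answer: 32244/218419883 - 464*I*sqrt(5235)/655259649 ≈ 0.00014762 - 5.1235e-5*I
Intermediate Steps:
k(N, b) = -9 + N*b
K = -525078 (K = 130321 - 655399 = -525078)
1/(sqrt(K - 3877557) + k(R(-16), -1794)) = 1/(sqrt(-525078 - 3877557) + (-9 + (54/(-16))*(-1794))) = 1/(sqrt(-4402635) + (-9 + (54*(-1/16))*(-1794))) = 1/(29*I*sqrt(5235) + (-9 - 27/8*(-1794))) = 1/(29*I*sqrt(5235) + (-9 + 24219/4)) = 1/(29*I*sqrt(5235) + 24183/4) = 1/(24183/4 + 29*I*sqrt(5235))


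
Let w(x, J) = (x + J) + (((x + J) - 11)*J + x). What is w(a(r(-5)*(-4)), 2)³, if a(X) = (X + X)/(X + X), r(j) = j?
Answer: -1728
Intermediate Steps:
a(X) = 1 (a(X) = (2*X)/((2*X)) = (2*X)*(1/(2*X)) = 1)
w(x, J) = J + 2*x + J*(-11 + J + x) (w(x, J) = (J + x) + (((J + x) - 11)*J + x) = (J + x) + ((-11 + J + x)*J + x) = (J + x) + (J*(-11 + J + x) + x) = (J + x) + (x + J*(-11 + J + x)) = J + 2*x + J*(-11 + J + x))
w(a(r(-5)*(-4)), 2)³ = (2² - 10*2 + 2*1 + 2*1)³ = (4 - 20 + 2 + 2)³ = (-12)³ = -1728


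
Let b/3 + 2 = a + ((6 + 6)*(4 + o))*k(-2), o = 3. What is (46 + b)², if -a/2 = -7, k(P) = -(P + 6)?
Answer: 857476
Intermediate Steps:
k(P) = -6 - P (k(P) = -(6 + P) = -6 - P)
a = 14 (a = -2*(-7) = 14)
b = -972 (b = -6 + 3*(14 + ((6 + 6)*(4 + 3))*(-6 - 1*(-2))) = -6 + 3*(14 + (12*7)*(-6 + 2)) = -6 + 3*(14 + 84*(-4)) = -6 + 3*(14 - 336) = -6 + 3*(-322) = -6 - 966 = -972)
(46 + b)² = (46 - 972)² = (-926)² = 857476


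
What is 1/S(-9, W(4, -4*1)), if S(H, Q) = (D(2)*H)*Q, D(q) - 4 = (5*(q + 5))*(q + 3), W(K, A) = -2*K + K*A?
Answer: 1/38664 ≈ 2.5864e-5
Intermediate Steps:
W(K, A) = -2*K + A*K
D(q) = 4 + (3 + q)*(25 + 5*q) (D(q) = 4 + (5*(q + 5))*(q + 3) = 4 + (5*(5 + q))*(3 + q) = 4 + (25 + 5*q)*(3 + q) = 4 + (3 + q)*(25 + 5*q))
S(H, Q) = 179*H*Q (S(H, Q) = ((79 + 5*2**2 + 40*2)*H)*Q = ((79 + 5*4 + 80)*H)*Q = ((79 + 20 + 80)*H)*Q = (179*H)*Q = 179*H*Q)
1/S(-9, W(4, -4*1)) = 1/(179*(-9)*(4*(-2 - 4*1))) = 1/(179*(-9)*(4*(-2 - 4))) = 1/(179*(-9)*(4*(-6))) = 1/(179*(-9)*(-24)) = 1/38664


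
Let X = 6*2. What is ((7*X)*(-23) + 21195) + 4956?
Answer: 24219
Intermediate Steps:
X = 12
((7*X)*(-23) + 21195) + 4956 = ((7*12)*(-23) + 21195) + 4956 = (84*(-23) + 21195) + 4956 = (-1932 + 21195) + 4956 = 19263 + 4956 = 24219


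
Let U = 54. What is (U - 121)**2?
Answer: 4489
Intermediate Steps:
(U - 121)**2 = (54 - 121)**2 = (-67)**2 = 4489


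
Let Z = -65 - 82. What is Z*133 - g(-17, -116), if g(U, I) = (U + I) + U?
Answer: -19401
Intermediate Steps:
g(U, I) = I + 2*U (g(U, I) = (I + U) + U = I + 2*U)
Z = -147
Z*133 - g(-17, -116) = -147*133 - (-116 + 2*(-17)) = -19551 - (-116 - 34) = -19551 - 1*(-150) = -19551 + 150 = -19401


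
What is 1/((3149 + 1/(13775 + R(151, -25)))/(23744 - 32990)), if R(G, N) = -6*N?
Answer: -64375275/21924913 ≈ -2.9362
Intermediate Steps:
1/((3149 + 1/(13775 + R(151, -25)))/(23744 - 32990)) = 1/((3149 + 1/(13775 - 6*(-25)))/(23744 - 32990)) = 1/((3149 + 1/(13775 + 150))/(-9246)) = 1/((3149 + 1/13925)*(-1/9246)) = 1/((43849826/13925)*(-1/9246)) = 1/(-21924913/64375275) = -64375275/21924913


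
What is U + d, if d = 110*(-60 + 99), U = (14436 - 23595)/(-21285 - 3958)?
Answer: 108301629/25243 ≈ 4290.4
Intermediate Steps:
U = 9159/25243 (U = -9159/(-25243) = -9159*(-1/25243) = 9159/25243 ≈ 0.36283)
d = 4290 (d = 110*39 = 4290)
U + d = 9159/25243 + 4290 = 108301629/25243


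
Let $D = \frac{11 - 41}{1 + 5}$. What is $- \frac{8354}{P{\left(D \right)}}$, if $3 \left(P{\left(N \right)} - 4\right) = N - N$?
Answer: $- \frac{4177}{2} \approx -2088.5$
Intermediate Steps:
$D = -5$ ($D = - \frac{30}{6} = \left(-30\right) \frac{1}{6} = -5$)
$P{\left(N \right)} = 4$ ($P{\left(N \right)} = 4 + \frac{N - N}{3} = 4 + \frac{1}{3} \cdot 0 = 4 + 0 = 4$)
$- \frac{8354}{P{\left(D \right)}} = - \frac{8354}{4} = \left(-8354\right) \frac{1}{4} = - \frac{4177}{2}$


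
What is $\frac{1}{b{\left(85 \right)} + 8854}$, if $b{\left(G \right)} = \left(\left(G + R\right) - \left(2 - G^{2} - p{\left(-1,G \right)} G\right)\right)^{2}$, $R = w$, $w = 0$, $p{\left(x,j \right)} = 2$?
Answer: $\frac{1}{55929338} \approx 1.788 \cdot 10^{-8}$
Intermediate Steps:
$R = 0$
$b{\left(G \right)} = \left(-2 + G^{2} + 3 G\right)^{2}$ ($b{\left(G \right)} = \left(\left(G + 0\right) - \left(2 - G^{2} - 2 G\right)\right)^{2} = \left(G + \left(-2 + G^{2} + 2 G\right)\right)^{2} = \left(-2 + G^{2} + 3 G\right)^{2}$)
$\frac{1}{b{\left(85 \right)} + 8854} = \frac{1}{\left(-2 + 85^{2} + 3 \cdot 85\right)^{2} + 8854} = \frac{1}{\left(-2 + 7225 + 255\right)^{2} + 8854} = \frac{1}{7478^{2} + 8854} = \frac{1}{55920484 + 8854} = \frac{1}{55929338}$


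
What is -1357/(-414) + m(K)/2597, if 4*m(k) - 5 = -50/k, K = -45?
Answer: 102167/31164 ≈ 3.2784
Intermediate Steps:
m(k) = 5/4 - 25/(2*k) (m(k) = 5/4 + (-50/k)/4 = 5/4 - 25/(2*k))
-1357/(-414) + m(K)/2597 = -1357/(-414) + ((5/4)*(-10 - 45)/(-45))/2597 = -1357*(-1/414) + ((5/4)*(-1/45)*(-55))*(1/2597) = 59/18 + (55/36)*(1/2597) = 59/18 + 55/93492 = 102167/31164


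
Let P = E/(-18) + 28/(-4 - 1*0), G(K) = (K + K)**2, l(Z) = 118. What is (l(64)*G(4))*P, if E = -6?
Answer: -151040/3 ≈ -50347.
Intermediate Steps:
G(K) = 4*K**2 (G(K) = (2*K)**2 = 4*K**2)
P = -20/3 (P = -6/(-18) + 28/(-4 - 1*0) = -6*(-1/18) + 28/(-4 + 0) = 1/3 + 28/(-4) = 1/3 + 28*(-1/4) = 1/3 - 7 = -20/3 ≈ -6.6667)
(l(64)*G(4))*P = (118*(4*4**2))*(-20/3) = (118*(4*16))*(-20/3) = (118*64)*(-20/3) = 7552*(-20/3) = -151040/3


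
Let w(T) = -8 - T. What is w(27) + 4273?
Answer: 4238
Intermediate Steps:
w(27) + 4273 = (-8 - 1*27) + 4273 = (-8 - 27) + 4273 = -35 + 4273 = 4238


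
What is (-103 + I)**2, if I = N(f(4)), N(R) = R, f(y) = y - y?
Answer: 10609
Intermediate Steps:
f(y) = 0
I = 0
(-103 + I)**2 = (-103 + 0)**2 = (-103)**2 = 10609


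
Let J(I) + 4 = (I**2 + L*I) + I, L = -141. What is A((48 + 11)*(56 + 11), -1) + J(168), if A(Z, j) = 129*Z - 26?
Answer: 514611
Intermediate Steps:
A(Z, j) = -26 + 129*Z
J(I) = -4 + I**2 - 140*I (J(I) = -4 + ((I**2 - 141*I) + I) = -4 + (I**2 - 140*I) = -4 + I**2 - 140*I)
A((48 + 11)*(56 + 11), -1) + J(168) = (-26 + 129*((48 + 11)*(56 + 11))) + (-4 + 168**2 - 140*168) = (-26 + 129*(59*67)) + (-4 + 28224 - 23520) = (-26 + 129*3953) + 4700 = (-26 + 509937) + 4700 = 509911 + 4700 = 514611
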